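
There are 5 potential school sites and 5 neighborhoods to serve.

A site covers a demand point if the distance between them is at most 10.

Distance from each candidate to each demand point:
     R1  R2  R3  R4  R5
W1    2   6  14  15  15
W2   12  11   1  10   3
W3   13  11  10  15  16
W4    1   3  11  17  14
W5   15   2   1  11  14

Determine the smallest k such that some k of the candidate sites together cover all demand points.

Coverage sets (demand points within 10 of each site):
  W1: {R1, R2}
  W2: {R3, R4, R5}
  W3: {R3}
  W4: {R1, R2}
  W5: {R2, R3}
No single site covers all 5 demand points.
But {W1, W2} covers everything, so the minimum is 2.

2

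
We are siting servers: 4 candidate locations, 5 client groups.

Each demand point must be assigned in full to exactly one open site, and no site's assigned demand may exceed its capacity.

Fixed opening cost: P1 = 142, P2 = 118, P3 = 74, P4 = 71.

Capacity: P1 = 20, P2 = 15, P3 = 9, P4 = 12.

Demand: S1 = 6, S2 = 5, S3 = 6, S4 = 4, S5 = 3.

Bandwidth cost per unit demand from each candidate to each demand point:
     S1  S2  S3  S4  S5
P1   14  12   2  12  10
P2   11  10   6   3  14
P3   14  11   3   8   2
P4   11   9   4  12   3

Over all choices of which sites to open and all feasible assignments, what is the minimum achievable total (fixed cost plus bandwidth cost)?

Open {P2, P3}; cheapest assignment that respects the capacities:
  P2 (cap 15, load 15): S1, S2, S4 — cost 6×11 + 5×10 + 4×3 = 128
  P3 (cap 9, load 9): S3, S5 — cost 6×3 + 3×2 = 24
  Shipping 152, fixed 192 → total 344.
  Any other capacity-feasible assignment to {P2, P3} ships for at least 152.
Compare {P2, P4}: its best feasible assignment gives total 350.
Compare {P1, P4}: its best feasible assignment gives total 408.
Every other set of open sites that can feasibly serve all demand totals ≥ 350 even under its best assignment. Minimum: 344.

344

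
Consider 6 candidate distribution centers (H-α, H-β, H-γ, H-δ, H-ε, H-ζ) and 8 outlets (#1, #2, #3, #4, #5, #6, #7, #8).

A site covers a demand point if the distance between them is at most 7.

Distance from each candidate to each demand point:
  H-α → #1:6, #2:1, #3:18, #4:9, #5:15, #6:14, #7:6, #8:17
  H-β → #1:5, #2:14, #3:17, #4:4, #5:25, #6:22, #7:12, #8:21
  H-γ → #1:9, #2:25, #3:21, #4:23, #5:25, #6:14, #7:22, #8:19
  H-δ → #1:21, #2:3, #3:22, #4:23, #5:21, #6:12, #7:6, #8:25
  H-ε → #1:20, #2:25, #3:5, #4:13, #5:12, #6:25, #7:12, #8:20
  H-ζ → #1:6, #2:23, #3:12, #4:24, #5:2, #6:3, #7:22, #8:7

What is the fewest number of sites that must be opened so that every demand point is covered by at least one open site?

4

Coverage sets (demand points within 7 of each site):
  H-α: {#1, #2, #7}
  H-β: {#1, #4}
  H-γ: {}
  H-δ: {#2, #7}
  H-ε: {#3}
  H-ζ: {#1, #5, #6, #8}
No 3 sites suffice: every size-3 union leaves at least one demand point uncovered.
But {H-α, H-β, H-ε, H-ζ} covers everything, so the minimum is 4.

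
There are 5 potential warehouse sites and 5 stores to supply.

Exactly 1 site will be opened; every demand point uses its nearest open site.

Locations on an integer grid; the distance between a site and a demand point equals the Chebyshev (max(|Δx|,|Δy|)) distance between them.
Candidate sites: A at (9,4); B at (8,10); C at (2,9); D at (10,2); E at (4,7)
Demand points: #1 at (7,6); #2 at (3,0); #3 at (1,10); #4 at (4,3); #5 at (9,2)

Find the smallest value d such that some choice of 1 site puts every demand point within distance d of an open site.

Open {E}.
  Farthest demand point is #2 at distance 7 (to E); all others are ≤ 7.
With {A} the worst case is 8.
With {C} the worst case is 9.
No size-1 selection achieves below 7.

7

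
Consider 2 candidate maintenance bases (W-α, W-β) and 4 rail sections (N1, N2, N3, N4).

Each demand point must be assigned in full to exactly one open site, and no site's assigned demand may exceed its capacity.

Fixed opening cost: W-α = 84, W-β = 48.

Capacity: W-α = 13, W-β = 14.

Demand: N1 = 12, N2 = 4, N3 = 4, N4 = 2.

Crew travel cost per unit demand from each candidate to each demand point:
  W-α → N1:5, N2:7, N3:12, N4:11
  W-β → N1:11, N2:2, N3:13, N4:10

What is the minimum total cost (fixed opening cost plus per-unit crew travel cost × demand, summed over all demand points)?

272

Open {W-α, W-β}; cheapest assignment that respects the capacities:
  W-α (cap 13, load 12): N1 — cost 12×5 = 60
  W-β (cap 14, load 10): N2, N3, N4 — cost 4×2 + 4×13 + 2×10 = 80
  Shipping 140, fixed 132 → total 272.
  Any other capacity-feasible assignment to {W-α, W-β} ships for at least 140.
Total demand is 22 and no other set of sites has combined capacity ≥ 22, so {W-α, W-β} is the only feasible choice of open sites. Minimum: 272.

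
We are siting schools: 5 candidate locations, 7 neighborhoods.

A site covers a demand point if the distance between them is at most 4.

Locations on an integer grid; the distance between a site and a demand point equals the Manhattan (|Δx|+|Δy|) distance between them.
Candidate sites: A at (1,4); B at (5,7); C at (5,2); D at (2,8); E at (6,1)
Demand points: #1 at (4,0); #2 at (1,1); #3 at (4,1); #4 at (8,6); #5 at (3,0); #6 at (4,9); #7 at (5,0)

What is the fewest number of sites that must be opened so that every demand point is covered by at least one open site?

Coverage sets (demand points within 4 of each site):
  A: {#2}
  B: {#4, #6}
  C: {#1, #3, #5, #7}
  D: {#6}
  E: {#1, #3, #5, #7}
No 2 sites suffice: every size-2 union leaves at least one demand point uncovered.
But {A, B, C} covers everything, so the minimum is 3.

3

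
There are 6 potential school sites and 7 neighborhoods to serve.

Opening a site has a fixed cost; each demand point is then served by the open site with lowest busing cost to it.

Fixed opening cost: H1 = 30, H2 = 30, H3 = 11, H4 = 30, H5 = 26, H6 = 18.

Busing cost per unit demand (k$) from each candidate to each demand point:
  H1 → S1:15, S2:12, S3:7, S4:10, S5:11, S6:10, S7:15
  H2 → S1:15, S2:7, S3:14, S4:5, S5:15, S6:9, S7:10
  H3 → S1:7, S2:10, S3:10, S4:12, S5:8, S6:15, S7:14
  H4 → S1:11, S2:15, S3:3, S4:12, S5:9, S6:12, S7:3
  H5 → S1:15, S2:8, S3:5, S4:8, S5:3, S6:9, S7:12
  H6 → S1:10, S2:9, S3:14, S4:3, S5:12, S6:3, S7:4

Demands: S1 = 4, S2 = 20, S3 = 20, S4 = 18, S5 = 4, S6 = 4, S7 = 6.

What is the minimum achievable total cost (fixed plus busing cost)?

429

Open {H3, H4, H5, H6}: assign each demand point to its cheapest open site.
  S1→H3 4×7=28, S2→H5 20×8=160, S3→H4 20×3=60, S4→H6 18×3=54, S5→H5 4×3=12, S6→H6 4×3=12, S7→H4 6×3=18
  busing cost 344, fixed 85 → total 429.
Compare {H4, H5, H6}: busing cost 356 + fixed 74 = 430.
Compare {H2, H3, H4, H6}: busing cost 344 + fixed 89 = 433.
Compare {H2, H4, H6}: busing cost 360 + fixed 78 = 438.
All other subsets cost ≥ 430. Minimum total cost: 429.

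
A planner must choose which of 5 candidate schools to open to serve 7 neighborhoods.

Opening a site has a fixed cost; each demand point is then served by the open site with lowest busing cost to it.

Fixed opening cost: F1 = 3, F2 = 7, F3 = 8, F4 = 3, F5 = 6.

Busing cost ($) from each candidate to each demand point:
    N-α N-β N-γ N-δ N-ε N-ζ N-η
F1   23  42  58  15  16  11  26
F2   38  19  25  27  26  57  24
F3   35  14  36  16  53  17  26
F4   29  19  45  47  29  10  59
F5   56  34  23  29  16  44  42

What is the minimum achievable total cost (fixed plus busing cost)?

143

Open {F1, F2}: assign each demand point to its cheapest open site.
  N-α→F1 23, N-β→F2 19, N-γ→F2 25, N-δ→F1 15, N-ε→F1 16, N-ζ→F1 11, N-η→F2 24
  busing cost 133, fixed 10 → total 143.
Compare {F1, F4, F5}: busing cost 132 + fixed 12 = 144.
Compare {F1, F2, F4}: busing cost 132 + fixed 13 = 145.
Compare {F1, F3, F5}: busing cost 128 + fixed 17 = 145.
All other subsets cost ≥ 144. Minimum total cost: 143.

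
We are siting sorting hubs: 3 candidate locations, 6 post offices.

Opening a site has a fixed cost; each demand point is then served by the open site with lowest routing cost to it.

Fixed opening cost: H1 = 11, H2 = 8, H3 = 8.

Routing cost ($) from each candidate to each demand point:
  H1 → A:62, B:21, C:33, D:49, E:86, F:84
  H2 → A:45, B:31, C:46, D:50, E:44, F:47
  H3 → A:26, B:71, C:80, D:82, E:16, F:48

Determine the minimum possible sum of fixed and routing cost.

Open {H1, H3}: assign each demand point to its cheapest open site.
  A→H3 26, B→H1 21, C→H1 33, D→H1 49, E→H3 16, F→H3 48
  routing cost 193, fixed 19 → total 212.
Compare {H1, H2, H3}: routing cost 192 + fixed 27 = 219.
Compare {H2, H3}: routing cost 216 + fixed 16 = 232.
Compare {H1, H2}: routing cost 239 + fixed 19 = 258.
All other subsets cost ≥ 219. Minimum total cost: 212.

212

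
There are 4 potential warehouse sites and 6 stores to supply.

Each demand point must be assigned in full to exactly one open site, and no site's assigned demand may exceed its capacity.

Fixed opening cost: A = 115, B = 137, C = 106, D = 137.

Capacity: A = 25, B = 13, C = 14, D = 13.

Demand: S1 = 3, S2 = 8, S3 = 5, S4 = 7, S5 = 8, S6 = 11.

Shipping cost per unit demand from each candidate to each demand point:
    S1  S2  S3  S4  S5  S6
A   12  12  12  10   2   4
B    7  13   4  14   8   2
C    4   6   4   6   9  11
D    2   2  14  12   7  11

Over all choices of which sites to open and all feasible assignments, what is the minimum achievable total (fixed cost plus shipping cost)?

Open {A, C, D}; cheapest assignment that respects the capacities:
  A (cap 25, load 19): S5, S6 — cost 8×2 + 11×4 = 60
  C (cap 14, load 12): S3, S4 — cost 5×4 + 7×6 = 62
  D (cap 13, load 11): S1, S2 — cost 3×2 + 8×2 = 22
  Shipping 144, fixed 358 → total 502.
  Any other capacity-feasible assignment to {A, C, D} ships for at least 144.
Compare {A, B, C}: its best feasible assignment gives total 570.
Compare {A, B, D}: its best feasible assignment gives total 579.
Every other set of open sites that can feasibly serve all demand totals ≥ 570 even under its best assignment. Minimum: 502.

502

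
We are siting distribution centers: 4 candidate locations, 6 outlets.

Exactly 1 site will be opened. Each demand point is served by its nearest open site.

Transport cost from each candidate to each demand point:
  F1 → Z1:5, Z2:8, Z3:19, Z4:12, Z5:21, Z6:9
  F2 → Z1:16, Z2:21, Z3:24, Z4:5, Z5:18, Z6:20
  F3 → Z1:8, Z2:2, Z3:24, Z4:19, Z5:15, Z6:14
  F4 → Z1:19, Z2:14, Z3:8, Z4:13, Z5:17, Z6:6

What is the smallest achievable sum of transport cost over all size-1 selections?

Open {F1}.
  Z1→F1 5, Z2→F1 8, Z3→F1 19, Z4→F1 12, Z5→F1 21, Z6→F1 9  ⇒ total 74.
Compare {F4}: total 77.
Compare {F3}: total 82.
No size-1 selection does better; minimum is 74.

74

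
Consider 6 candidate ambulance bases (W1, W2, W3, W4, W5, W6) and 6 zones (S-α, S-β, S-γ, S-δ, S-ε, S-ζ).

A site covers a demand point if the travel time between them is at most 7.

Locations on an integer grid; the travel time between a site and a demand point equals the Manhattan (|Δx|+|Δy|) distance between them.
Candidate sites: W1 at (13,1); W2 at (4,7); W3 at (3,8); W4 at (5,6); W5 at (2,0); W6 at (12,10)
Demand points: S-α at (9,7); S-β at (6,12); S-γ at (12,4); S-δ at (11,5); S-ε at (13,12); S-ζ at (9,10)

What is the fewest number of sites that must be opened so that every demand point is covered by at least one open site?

Coverage sets (demand points within 7 of each site):
  W1: {S-γ, S-δ}
  W2: {S-α, S-β}
  W3: {S-α, S-β}
  W4: {S-α, S-β, S-δ}
  W5: {}
  W6: {S-α, S-γ, S-δ, S-ε, S-ζ}
No single site covers all 6 demand points.
But {W2, W6} covers everything, so the minimum is 2.

2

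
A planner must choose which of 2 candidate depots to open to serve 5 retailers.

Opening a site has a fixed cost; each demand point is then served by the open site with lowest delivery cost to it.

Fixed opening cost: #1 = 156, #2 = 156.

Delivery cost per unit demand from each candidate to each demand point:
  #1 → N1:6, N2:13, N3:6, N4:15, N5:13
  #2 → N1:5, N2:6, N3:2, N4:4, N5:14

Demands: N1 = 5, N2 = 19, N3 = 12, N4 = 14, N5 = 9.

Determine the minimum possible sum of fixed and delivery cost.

501

Open {#2}: assign each demand point to its cheapest open site.
  N1→#2 5×5=25, N2→#2 19×6=114, N3→#2 12×2=24, N4→#2 14×4=56, N5→#2 9×14=126
  delivery cost 345, fixed 156 → total 501.
Compare {#1, #2}: delivery cost 336 + fixed 312 = 648.
Compare {#1}: delivery cost 676 + fixed 156 = 832.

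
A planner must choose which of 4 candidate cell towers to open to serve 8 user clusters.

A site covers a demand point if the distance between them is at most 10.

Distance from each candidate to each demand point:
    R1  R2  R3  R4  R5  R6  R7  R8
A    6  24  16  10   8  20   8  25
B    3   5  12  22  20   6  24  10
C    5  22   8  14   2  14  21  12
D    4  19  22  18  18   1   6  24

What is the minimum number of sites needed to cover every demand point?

3

Coverage sets (demand points within 10 of each site):
  A: {R1, R4, R5, R7}
  B: {R1, R2, R6, R8}
  C: {R1, R3, R5}
  D: {R1, R6, R7}
No 2 sites suffice: every size-2 union leaves at least one demand point uncovered.
But {A, B, C} covers everything, so the minimum is 3.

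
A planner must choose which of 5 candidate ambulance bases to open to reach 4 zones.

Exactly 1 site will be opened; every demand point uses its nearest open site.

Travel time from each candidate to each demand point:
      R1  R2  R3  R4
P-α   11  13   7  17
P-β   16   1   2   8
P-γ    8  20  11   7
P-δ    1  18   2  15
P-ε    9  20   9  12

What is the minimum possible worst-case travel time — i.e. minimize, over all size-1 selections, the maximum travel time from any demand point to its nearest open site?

Open {P-β}.
  Farthest demand point is R1 at travel time 16 (to P-β); all others are ≤ 16.
With {P-α} the worst case is 17.
With {P-δ} the worst case is 18.
No size-1 selection achieves below 16.

16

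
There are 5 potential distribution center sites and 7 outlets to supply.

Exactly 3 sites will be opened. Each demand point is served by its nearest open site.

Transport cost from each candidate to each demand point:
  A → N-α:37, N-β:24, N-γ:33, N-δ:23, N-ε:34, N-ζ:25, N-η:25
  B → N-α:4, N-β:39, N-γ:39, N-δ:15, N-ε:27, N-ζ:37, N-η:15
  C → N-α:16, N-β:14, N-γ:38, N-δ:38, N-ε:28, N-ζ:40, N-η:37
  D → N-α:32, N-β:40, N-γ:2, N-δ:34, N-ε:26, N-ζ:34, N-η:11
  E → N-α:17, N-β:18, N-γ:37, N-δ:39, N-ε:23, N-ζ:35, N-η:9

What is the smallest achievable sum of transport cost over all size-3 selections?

Open {B, D, E}.
  N-α→B 4, N-β→E 18, N-γ→D 2, N-δ→B 15, N-ε→E 23, N-ζ→D 34, N-η→E 9  ⇒ total 105.
Compare {B, C, D}: total 106.
Compare {A, B, D}: total 107.
No size-3 selection does better; minimum is 105.

105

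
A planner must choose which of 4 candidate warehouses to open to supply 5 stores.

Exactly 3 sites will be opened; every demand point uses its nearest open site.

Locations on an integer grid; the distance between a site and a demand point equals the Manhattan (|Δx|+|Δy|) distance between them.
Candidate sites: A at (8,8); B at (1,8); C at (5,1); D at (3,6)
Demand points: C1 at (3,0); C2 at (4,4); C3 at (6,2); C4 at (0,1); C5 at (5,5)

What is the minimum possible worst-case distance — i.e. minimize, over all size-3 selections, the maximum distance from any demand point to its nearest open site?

5

Open {A, B, C}.
  Farthest demand point is C4 at distance 5 (to C); all others are ≤ 5.
With {A, C, D} the worst case is 5.
With {B, C, D} the worst case is 5.
No size-3 selection achieves below 5.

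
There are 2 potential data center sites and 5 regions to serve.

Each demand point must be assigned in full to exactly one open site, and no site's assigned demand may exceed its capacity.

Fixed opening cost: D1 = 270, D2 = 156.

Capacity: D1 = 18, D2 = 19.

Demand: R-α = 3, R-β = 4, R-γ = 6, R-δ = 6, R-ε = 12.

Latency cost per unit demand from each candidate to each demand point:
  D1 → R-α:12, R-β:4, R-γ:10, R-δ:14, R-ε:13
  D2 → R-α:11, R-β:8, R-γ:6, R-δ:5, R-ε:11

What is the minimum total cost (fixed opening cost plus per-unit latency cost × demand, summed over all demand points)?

697

Open {D1, D2}; cheapest assignment that respects the capacities:
  D1 (cap 18, load 16): R-β, R-ε — cost 4×4 + 12×13 = 172
  D2 (cap 19, load 15): R-α, R-γ, R-δ — cost 3×11 + 6×6 + 6×5 = 99
  Shipping 271, fixed 426 → total 697.
  Any other capacity-feasible assignment to {D1, D2} ships for at least 271.
Total demand is 31 and no other set of sites has combined capacity ≥ 31, so {D1, D2} is the only feasible choice of open sites. Minimum: 697.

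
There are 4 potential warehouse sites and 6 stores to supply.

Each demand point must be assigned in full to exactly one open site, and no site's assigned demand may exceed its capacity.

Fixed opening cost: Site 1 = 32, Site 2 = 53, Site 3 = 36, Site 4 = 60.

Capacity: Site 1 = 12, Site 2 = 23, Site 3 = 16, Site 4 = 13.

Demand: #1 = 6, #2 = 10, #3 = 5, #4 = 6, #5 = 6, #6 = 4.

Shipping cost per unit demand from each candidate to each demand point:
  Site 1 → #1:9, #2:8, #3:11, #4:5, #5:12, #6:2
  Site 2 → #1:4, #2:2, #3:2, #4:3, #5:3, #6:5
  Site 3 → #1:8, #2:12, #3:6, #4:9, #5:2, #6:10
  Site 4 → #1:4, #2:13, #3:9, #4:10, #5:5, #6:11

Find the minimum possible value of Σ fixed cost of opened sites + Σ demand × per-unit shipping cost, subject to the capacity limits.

225

Open {Site 1, Site 2, Site 3}; cheapest assignment that respects the capacities:
  Site 1 (cap 12, load 10): #4, #6 — cost 6×5 + 4×2 = 38
  Site 2 (cap 23, load 21): #1, #2, #3 — cost 6×4 + 10×2 + 5×2 = 54
  Site 3 (cap 16, load 6): #5 — cost 6×2 = 12
  Shipping 104, fixed 121 → total 225.
  Any other capacity-feasible assignment to {Site 1, Site 2, Site 3} ships for at least 104.
Compare {Site 2, Site 3}: its best feasible assignment gives total 233.
Compare {Site 1, Site 2, Site 4}: its best feasible assignment gives total 255.
Every other set of open sites that can feasibly serve all demand totals ≥ 233 even under its best assignment. Minimum: 225.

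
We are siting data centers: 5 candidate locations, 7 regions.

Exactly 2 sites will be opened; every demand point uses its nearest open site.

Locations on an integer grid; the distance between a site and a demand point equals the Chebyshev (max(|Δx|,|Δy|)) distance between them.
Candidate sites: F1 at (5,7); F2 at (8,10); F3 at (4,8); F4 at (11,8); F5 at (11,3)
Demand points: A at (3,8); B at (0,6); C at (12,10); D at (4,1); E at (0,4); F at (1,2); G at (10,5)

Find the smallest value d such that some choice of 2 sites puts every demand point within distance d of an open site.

Open {F1, F2}.
  Farthest demand point is D at distance 6 (to F1); all others are ≤ 6.
With {F1, F4} the worst case is 6.
With {F1, F3} the worst case is 7.
No size-2 selection achieves below 6.

6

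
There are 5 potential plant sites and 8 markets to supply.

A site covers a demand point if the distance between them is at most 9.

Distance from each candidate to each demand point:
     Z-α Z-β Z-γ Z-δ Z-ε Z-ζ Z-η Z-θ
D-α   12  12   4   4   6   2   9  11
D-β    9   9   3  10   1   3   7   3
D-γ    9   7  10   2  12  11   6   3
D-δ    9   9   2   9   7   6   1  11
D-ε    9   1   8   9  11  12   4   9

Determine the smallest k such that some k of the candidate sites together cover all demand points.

2

Coverage sets (demand points within 9 of each site):
  D-α: {Z-γ, Z-δ, Z-ε, Z-ζ, Z-η}
  D-β: {Z-α, Z-β, Z-γ, Z-ε, Z-ζ, Z-η, Z-θ}
  D-γ: {Z-α, Z-β, Z-δ, Z-η, Z-θ}
  D-δ: {Z-α, Z-β, Z-γ, Z-δ, Z-ε, Z-ζ, Z-η}
  D-ε: {Z-α, Z-β, Z-γ, Z-δ, Z-η, Z-θ}
No single site covers all 8 demand points.
But {D-α, D-β} covers everything, so the minimum is 2.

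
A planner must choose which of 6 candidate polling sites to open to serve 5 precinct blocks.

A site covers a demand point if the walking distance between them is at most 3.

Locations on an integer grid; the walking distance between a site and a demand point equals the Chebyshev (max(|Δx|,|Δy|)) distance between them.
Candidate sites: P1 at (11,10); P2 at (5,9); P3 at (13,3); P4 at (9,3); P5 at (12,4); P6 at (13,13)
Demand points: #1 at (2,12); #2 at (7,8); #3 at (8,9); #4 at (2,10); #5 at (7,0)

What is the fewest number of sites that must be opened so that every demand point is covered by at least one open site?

2

Coverage sets (demand points within 3 of each site):
  P1: {#3}
  P2: {#1, #2, #3, #4}
  P3: {}
  P4: {#5}
  P5: {}
  P6: {}
No single site covers all 5 demand points.
But {P2, P4} covers everything, so the minimum is 2.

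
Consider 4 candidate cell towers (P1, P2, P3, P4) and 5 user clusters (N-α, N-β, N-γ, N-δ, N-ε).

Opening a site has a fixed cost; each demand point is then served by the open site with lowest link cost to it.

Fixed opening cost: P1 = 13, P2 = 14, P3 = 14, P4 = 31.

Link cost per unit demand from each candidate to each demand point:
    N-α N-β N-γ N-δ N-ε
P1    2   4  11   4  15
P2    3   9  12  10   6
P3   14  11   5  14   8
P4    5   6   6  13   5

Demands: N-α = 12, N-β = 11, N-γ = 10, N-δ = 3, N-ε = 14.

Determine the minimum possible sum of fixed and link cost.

254

Open {P1, P4}: assign each demand point to its cheapest open site.
  N-α→P1 12×2=24, N-β→P1 11×4=44, N-γ→P4 10×6=60, N-δ→P1 3×4=12, N-ε→P4 14×5=70
  link cost 210, fixed 44 → total 254.
Compare {P1, P2, P3}: link cost 214 + fixed 41 = 255.
Compare {P1, P3, P4}: link cost 200 + fixed 58 = 258.
Compare {P1, P2, P4}: link cost 210 + fixed 58 = 268.
All other subsets cost ≥ 255. Minimum total cost: 254.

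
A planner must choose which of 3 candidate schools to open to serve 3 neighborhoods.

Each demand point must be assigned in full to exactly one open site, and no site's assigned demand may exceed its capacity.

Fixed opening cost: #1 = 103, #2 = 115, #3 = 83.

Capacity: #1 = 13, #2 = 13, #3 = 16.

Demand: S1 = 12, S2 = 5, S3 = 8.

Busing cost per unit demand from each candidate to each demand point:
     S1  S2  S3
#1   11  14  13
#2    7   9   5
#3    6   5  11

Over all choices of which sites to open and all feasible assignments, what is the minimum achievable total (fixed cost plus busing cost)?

Open {#2, #3}; cheapest assignment that respects the capacities:
  #2 (cap 13, load 13): S2, S3 — cost 5×9 + 8×5 = 85
  #3 (cap 16, load 12): S1 — cost 12×6 = 72
  Shipping 157, fixed 198 → total 355.
  Any other capacity-feasible assignment to {#2, #3} ships for at least 157.
Compare {#1, #3}: its best feasible assignment gives total 431.
Compare {#1, #2}: its best feasible assignment gives total 435.
Every other set of open sites that can feasibly serve all demand totals ≥ 431 even under its best assignment. Minimum: 355.

355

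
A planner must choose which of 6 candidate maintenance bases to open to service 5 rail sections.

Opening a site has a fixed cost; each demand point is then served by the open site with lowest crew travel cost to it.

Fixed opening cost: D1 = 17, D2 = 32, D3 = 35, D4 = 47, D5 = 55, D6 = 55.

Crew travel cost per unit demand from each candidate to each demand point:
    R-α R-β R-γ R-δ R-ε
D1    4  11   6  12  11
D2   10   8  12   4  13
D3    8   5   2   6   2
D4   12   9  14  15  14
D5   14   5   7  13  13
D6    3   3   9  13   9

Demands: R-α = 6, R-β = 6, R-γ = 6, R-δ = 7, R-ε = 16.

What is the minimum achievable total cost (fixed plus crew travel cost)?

Open {D1, D3}: assign each demand point to its cheapest open site.
  R-α→D1 6×4=24, R-β→D3 6×5=30, R-γ→D3 6×2=12, R-δ→D3 7×6=42, R-ε→D3 16×2=32
  crew travel cost 140, fixed 52 → total 192.
Compare {D3}: crew travel cost 164 + fixed 35 = 199.
Compare {D1, D2, D3}: crew travel cost 126 + fixed 84 = 210.
Compare {D3, D6}: crew travel cost 122 + fixed 90 = 212.
All other subsets cost ≥ 199. Minimum total cost: 192.

192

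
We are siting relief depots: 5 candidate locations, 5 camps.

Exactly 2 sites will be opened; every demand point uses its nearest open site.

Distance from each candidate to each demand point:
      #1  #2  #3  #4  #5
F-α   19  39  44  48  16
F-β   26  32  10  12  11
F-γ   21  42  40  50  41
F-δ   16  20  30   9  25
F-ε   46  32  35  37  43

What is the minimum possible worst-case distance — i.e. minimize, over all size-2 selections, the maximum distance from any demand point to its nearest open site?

20

Open {F-β, F-δ}.
  Farthest demand point is #2 at distance 20 (to F-δ); all others are ≤ 20.
With {F-α, F-δ} the worst case is 30.
With {F-γ, F-δ} the worst case is 30.
No size-2 selection achieves below 20.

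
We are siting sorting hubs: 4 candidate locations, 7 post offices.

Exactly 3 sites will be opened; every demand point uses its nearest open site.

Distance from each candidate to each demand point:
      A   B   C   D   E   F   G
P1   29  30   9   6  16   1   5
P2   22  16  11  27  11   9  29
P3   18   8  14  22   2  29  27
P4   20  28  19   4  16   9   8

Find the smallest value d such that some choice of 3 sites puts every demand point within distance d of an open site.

Open {P1, P2, P3}.
  Farthest demand point is A at distance 18 (to P3); all others are ≤ 18.
With {P1, P3, P4} the worst case is 18.
With {P2, P3, P4} the worst case is 18.
No size-3 selection achieves below 18.

18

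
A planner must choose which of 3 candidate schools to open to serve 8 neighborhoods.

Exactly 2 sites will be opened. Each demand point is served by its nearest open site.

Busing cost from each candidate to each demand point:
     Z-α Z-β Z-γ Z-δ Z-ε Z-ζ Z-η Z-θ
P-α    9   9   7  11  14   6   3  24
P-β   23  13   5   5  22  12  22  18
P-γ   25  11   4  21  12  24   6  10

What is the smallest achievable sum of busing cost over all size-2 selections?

Open {P-α, P-γ}.
  Z-α→P-α 9, Z-β→P-α 9, Z-γ→P-γ 4, Z-δ→P-α 11, Z-ε→P-γ 12, Z-ζ→P-α 6, Z-η→P-α 3, Z-θ→P-γ 10  ⇒ total 64.
Compare {P-α, P-β}: total 69.
Compare {P-β, P-γ}: total 83.

64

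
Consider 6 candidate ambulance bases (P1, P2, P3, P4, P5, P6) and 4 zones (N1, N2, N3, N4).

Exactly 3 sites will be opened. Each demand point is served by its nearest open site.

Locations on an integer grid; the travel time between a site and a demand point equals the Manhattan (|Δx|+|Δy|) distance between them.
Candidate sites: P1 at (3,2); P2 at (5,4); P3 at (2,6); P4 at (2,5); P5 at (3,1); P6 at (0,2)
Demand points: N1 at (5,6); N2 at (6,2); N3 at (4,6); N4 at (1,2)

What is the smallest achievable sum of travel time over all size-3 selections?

Open {P2, P3, P6}.
  N1→P2 2, N2→P2 3, N3→P3 2, N4→P6 1  ⇒ total 8.
Compare {P1, P2, P3}: total 9.
Compare {P1, P2, P6}: total 9.
No size-3 selection does better; minimum is 8.

8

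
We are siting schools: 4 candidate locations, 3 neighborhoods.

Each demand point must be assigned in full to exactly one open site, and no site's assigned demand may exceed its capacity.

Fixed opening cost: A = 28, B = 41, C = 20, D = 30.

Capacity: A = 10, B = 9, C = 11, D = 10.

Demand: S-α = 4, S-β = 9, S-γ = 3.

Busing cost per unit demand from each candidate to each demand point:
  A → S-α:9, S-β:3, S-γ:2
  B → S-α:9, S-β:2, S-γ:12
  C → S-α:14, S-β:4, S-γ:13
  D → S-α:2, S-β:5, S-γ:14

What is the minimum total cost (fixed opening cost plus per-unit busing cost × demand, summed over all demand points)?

126

Open {A, C}; cheapest assignment that respects the capacities:
  A (cap 10, load 7): S-α, S-γ — cost 4×9 + 3×2 = 42
  C (cap 11, load 9): S-β — cost 9×4 = 36
  Shipping 78, fixed 48 → total 126.
  Any other capacity-feasible assignment to {A, C} ships for at least 78.
Compare {A, C, D}: its best feasible assignment gives total 128.
Compare {A, B}: its best feasible assignment gives total 129.
Every other set of open sites that can feasibly serve all demand totals ≥ 128 even under its best assignment. Minimum: 126.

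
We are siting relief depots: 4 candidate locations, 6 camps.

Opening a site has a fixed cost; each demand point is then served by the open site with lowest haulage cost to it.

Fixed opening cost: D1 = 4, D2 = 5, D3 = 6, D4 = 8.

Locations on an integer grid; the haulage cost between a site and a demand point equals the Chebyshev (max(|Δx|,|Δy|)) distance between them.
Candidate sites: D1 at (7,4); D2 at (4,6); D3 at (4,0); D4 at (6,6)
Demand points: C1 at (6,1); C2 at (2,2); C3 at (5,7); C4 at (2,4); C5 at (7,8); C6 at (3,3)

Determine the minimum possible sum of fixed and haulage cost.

Open {D2}: assign each demand point to its cheapest open site.
  C1→D2 5, C2→D2 4, C3→D2 1, C4→D2 2, C5→D2 3, C6→D2 3
  haulage cost 18, fixed 5 → total 23.
Compare {D2, D3}: haulage cost 13 + fixed 11 = 24.
Compare {D1, D2}: haulage cost 16 + fixed 9 = 25.
Compare {D4}: haulage cost 19 + fixed 8 = 27.
All other subsets cost ≥ 24. Minimum total cost: 23.

23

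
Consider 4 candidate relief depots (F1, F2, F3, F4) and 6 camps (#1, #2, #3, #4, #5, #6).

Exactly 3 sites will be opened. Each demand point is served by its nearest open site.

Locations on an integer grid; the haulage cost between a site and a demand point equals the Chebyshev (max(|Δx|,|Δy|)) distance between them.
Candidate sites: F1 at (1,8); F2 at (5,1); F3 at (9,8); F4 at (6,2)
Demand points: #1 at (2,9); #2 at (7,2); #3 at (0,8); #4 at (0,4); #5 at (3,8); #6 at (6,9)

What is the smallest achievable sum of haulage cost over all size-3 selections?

12

Open {F1, F3, F4}.
  #1→F1 1, #2→F4 1, #3→F1 1, #4→F1 4, #5→F1 2, #6→F3 3  ⇒ total 12.
Compare {F1, F2, F3}: total 13.
Compare {F1, F2, F4}: total 14.
No size-3 selection does better; minimum is 12.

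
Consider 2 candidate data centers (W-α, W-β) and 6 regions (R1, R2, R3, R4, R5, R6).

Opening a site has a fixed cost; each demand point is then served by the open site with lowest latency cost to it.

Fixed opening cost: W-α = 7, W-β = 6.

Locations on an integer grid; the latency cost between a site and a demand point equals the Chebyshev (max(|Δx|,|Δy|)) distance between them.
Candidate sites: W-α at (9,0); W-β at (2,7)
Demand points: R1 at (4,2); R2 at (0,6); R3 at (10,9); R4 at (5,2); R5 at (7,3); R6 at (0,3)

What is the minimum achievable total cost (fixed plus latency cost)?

35

Open {W-β}: assign each demand point to its cheapest open site.
  R1→W-β 5, R2→W-β 2, R3→W-β 8, R4→W-β 5, R5→W-β 5, R6→W-β 4
  latency cost 29, fixed 6 → total 35.
Compare {W-α, W-β}: latency cost 26 + fixed 13 = 39.
Compare {W-α}: latency cost 39 + fixed 7 = 46.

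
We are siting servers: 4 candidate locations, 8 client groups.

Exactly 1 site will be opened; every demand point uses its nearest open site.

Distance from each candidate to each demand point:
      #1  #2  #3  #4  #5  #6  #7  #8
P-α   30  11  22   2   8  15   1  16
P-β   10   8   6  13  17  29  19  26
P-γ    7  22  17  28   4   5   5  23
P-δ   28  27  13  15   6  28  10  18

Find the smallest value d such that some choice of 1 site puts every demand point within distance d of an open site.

Open {P-γ}.
  Farthest demand point is #4 at distance 28 (to P-γ); all others are ≤ 28.
With {P-δ} the worst case is 28.
With {P-β} the worst case is 29.
No size-1 selection achieves below 28.

28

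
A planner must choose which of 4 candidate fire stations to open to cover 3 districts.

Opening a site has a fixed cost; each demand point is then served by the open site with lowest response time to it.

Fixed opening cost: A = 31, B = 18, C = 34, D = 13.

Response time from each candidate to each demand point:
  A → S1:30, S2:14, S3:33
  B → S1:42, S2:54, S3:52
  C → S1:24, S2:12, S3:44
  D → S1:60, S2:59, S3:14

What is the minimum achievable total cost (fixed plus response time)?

97

Open {C, D}: assign each demand point to its cheapest open site.
  S1→C 24, S2→C 12, S3→D 14
  response time 50, fixed 47 → total 97.
Compare {A, D}: response time 58 + fixed 44 = 102.
Compare {A}: response time 77 + fixed 31 = 108.
Compare {C}: response time 80 + fixed 34 = 114.
All other subsets cost ≥ 102. Minimum total cost: 97.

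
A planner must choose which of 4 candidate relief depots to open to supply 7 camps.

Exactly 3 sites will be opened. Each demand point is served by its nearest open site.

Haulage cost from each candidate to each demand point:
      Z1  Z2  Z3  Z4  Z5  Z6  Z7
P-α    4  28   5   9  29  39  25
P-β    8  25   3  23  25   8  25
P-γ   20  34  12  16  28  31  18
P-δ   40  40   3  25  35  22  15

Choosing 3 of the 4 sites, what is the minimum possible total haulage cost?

Open {P-α, P-β, P-δ}.
  Z1→P-α 4, Z2→P-β 25, Z3→P-β 3, Z4→P-α 9, Z5→P-β 25, Z6→P-β 8, Z7→P-δ 15  ⇒ total 89.
Compare {P-α, P-β, P-γ}: total 92.
Compare {P-β, P-γ, P-δ}: total 100.
No size-3 selection does better; minimum is 89.

89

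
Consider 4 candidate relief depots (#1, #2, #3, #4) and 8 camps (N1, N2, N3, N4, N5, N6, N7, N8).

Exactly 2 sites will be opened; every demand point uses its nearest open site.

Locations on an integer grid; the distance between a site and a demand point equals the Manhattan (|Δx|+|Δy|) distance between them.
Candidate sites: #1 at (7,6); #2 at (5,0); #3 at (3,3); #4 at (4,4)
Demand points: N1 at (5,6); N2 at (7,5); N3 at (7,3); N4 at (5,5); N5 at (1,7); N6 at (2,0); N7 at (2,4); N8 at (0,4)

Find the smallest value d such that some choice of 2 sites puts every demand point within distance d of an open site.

Open {#1, #3}.
  Farthest demand point is N5 at distance 6 (to #3); all others are ≤ 6.
With {#1, #4} the worst case is 6.
With {#2, #3} the worst case is 6.
No size-2 selection achieves below 6.

6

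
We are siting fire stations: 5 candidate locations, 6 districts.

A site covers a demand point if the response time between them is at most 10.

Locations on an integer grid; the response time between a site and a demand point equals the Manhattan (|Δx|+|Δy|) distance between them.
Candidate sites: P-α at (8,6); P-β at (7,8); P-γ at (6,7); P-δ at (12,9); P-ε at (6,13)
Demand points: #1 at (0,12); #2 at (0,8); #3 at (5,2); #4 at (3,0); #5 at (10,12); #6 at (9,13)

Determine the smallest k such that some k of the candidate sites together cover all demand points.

Coverage sets (demand points within 10 of each site):
  P-α: {#2, #3, #5, #6}
  P-β: {#2, #3, #5, #6}
  P-γ: {#2, #3, #4, #5, #6}
  P-δ: {#5, #6}
  P-ε: {#1, #5, #6}
No single site covers all 6 demand points.
But {P-γ, P-ε} covers everything, so the minimum is 2.

2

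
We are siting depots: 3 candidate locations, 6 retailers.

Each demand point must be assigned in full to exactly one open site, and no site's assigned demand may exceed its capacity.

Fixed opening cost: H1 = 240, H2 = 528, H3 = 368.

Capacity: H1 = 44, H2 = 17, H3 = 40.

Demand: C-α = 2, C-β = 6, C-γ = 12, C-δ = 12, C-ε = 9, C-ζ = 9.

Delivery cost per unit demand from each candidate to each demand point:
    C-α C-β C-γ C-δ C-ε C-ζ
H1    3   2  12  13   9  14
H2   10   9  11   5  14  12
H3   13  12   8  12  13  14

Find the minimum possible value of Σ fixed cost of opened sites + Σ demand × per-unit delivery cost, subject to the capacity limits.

1073

Open {H1, H3}; cheapest assignment that respects the capacities:
  H1 (cap 44, load 26): C-α, C-β, C-ε, C-ζ — cost 2×3 + 6×2 + 9×9 + 9×14 = 225
  H3 (cap 40, load 24): C-γ, C-δ — cost 12×8 + 12×12 = 240
  Shipping 465, fixed 608 → total 1073.
  Any other capacity-feasible assignment to {H1, H3} ships for at least 465.
Compare {H1, H2}: its best feasible assignment gives total 1197.
Compare {H2, H3}: its best feasible assignment gives total 1387.
Every other set of open sites that can feasibly serve all demand totals ≥ 1197 even under its best assignment. Minimum: 1073.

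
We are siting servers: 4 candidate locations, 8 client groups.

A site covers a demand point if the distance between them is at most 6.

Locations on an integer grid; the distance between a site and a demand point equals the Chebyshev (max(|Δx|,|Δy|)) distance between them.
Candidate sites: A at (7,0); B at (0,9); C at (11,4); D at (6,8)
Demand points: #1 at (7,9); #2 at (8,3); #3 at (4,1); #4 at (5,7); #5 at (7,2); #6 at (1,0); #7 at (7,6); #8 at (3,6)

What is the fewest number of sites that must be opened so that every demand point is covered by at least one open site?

Coverage sets (demand points within 6 of each site):
  A: {#2, #3, #5, #6, #7, #8}
  B: {#4, #8}
  C: {#1, #2, #4, #5, #7}
  D: {#1, #2, #4, #5, #7, #8}
No single site covers all 8 demand points.
But {A, C} covers everything, so the minimum is 2.

2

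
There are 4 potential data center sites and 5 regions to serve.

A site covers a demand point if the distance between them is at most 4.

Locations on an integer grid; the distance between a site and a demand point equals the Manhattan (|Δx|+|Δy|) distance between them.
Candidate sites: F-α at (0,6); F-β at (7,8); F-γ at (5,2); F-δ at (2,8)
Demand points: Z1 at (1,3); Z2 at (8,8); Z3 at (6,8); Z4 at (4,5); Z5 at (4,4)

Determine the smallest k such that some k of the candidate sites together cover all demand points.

Coverage sets (demand points within 4 of each site):
  F-α: {Z1}
  F-β: {Z2, Z3}
  F-γ: {Z4, Z5}
  F-δ: {Z3}
No 2 sites suffice: every size-2 union leaves at least one demand point uncovered.
But {F-α, F-β, F-γ} covers everything, so the minimum is 3.

3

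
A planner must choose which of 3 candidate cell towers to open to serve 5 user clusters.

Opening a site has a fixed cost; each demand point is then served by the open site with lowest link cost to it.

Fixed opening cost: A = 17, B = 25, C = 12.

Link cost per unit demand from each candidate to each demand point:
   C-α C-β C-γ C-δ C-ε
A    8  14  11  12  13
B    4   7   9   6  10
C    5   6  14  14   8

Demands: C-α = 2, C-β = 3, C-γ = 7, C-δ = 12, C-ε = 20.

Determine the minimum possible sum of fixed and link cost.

Open {B, C}: assign each demand point to its cheapest open site.
  C-α→B 2×4=8, C-β→C 3×6=18, C-γ→B 7×9=63, C-δ→B 12×6=72, C-ε→C 20×8=160
  link cost 321, fixed 37 → total 358.
Compare {A, B, C}: link cost 321 + fixed 54 = 375.
Compare {B}: link cost 364 + fixed 25 = 389.
Compare {A, B}: link cost 364 + fixed 42 = 406.
All other subsets cost ≥ 375. Minimum total cost: 358.

358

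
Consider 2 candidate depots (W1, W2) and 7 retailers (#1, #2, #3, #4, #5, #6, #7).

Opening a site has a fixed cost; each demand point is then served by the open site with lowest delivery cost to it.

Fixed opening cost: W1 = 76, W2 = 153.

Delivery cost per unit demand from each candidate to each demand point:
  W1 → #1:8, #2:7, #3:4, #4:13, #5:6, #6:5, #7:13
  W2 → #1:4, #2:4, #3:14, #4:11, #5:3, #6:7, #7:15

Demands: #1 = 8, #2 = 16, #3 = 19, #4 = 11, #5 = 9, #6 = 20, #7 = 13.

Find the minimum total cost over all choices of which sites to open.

Open {W1}: assign each demand point to its cheapest open site.
  #1→W1 8×8=64, #2→W1 16×7=112, #3→W1 19×4=76, #4→W1 11×13=143, #5→W1 9×6=54, #6→W1 20×5=100, #7→W1 13×13=169
  delivery cost 718, fixed 76 → total 794.
Compare {W1, W2}: delivery cost 589 + fixed 229 = 818.
Compare {W2}: delivery cost 845 + fixed 153 = 998.

794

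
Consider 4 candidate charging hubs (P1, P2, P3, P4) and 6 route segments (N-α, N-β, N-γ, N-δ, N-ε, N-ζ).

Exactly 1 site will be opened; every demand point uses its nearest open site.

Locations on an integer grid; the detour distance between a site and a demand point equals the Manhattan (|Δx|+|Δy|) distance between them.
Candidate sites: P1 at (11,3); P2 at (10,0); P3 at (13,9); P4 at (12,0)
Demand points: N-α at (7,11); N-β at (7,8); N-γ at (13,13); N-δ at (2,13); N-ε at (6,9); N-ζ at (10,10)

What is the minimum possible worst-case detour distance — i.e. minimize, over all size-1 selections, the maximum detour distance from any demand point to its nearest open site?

15

Open {P3}.
  Farthest demand point is N-δ at detour distance 15 (to P3); all others are ≤ 15.
With {P1} the worst case is 19.
With {P2} the worst case is 21.
No size-1 selection achieves below 15.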